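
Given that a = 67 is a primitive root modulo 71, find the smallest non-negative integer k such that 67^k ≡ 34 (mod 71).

Baby-step giant-step with m = ceil(sqrt(70)) = 9.
Baby table (67^j mod 71 for j=0..8):
  0:1  1:67  2:16  3:7  4:43  5:41  6:49  7:17
  8:3
Giant step factor: 67^(-9) ≡ 65 (mod 71).
Scan 34·65^i mod 71 for i = 0, 1, …:
  i=0: 34   i=1: 9   i=2: 17
Match at i=2, j=7: k = 2·9 + 7 = 25.

25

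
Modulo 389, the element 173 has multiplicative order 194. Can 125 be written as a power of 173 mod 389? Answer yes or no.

yes

125 ∈ ⟨173⟩ iff 125^194 ≡ 1 (mod 389), since |⟨173⟩| = 194.
125^194 mod 389 = 1.
Since 1 = 1, 125 lies in the subgroup.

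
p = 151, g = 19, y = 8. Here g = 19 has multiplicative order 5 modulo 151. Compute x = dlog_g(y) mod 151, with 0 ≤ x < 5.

Successive powers of 19 modulo 151:
  19^0=1  19^1=19  19^2=59  19^3=64  19^4=8
So 19^4 ≡ 8 (mod 151), giving x = 4.

4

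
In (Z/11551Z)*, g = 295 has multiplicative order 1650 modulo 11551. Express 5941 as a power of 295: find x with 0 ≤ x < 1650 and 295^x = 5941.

1123

Baby-step giant-step with m = ceil(sqrt(1650)) = 41.
Baby table (295^j mod 11551 for j=0..40):
  0:1  1:295  2:6168  3:6053  4:6781  5:2072  6:10588  7:4690
  8:8981  9:4216  10:7763  11:2987  12:3289  13:11522  14:2996  15:5944
  16:9279  17:11269  18:9218  19:4825  20:2602  21:5224  22:4797  23:5893
  24:5785  25:8578  26:841  27:5524  28:889  29:8133  30:8178  31:9902
  32:10238  33:5399  34:10218  35:11050  36:2368  37:5500  38:5360  39:10264
  40:1518
Giant step factor: 295^(-41) ≡ 11219 (mod 11551).
Scan 5941·11219^i mod 11551 for i = 0, 1, …:
  i=0: 5941   i=1: 2809   i=2: 3043   i=3: 6212
  i=4: 5245   i=5: 2861   i=6: 8881   i=7: 8564
  i=8: 9849   i=9: 10616     …   i=26: 10862
  i=27: 9279
Match at i=27, j=16: x = 27·41 + 16 = 1123.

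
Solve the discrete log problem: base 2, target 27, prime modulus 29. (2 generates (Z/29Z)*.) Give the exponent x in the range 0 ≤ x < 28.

Successive powers of 2 modulo 29:
  2^0=1  2^1=2  2^2=4  2^3=8  2^4=16  2^5=3
  2^6=6  2^7=12  2^8=24  2^9=19  2^10=9  2^11=18
  2^12=7  2^13=14  2^14=28  2^15=27
So 2^15 ≡ 27 (mod 29), giving x = 15.

15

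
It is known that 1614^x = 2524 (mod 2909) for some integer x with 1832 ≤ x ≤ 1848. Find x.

Compute 1614^1832 mod 2909 = 482, then multiply by 1614 repeatedly:
  1614^1832=482  1614^1833=1245  1614^1834=2220  1614^1835=2101  1614^1836=2029
  1614^1837=2181  1614^1838=244  1614^1839=1101  1614^1840=2524
Found 2524 at exponent 1840.

1840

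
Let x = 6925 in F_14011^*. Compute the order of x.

The order of 6925 must divide p − 1 = 14010 = 2 · 3 · 5 · 467.
Divisors: 1, 2, 3, 5, 6, 10, 15, 30, 467, 934, 1401, 2335, 2802, 4670, 7005, 14010.
Check each in increasing order: 6925^1 ≡ 6925;  6925^2 ≡ 9983;  6925^3 ≡ 2001;  6925^5 ≡ 10308;  6925^6 ≡ 10866;  6925^10 ≡ 9451;  6925^15 ≡ 2425;  6925^30 ≡ 10016;  6925^467 ≡ 9856;  6925^934 ≡ 2473;  6925^1401 ≡ 8759;  6925^2335 ≡ 1.
Smallest exponent giving 1 is 2335.

2335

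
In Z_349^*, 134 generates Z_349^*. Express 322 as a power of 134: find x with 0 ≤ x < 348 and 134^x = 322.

Baby-step giant-step with m = ceil(sqrt(348)) = 19.
Baby table (134^j mod 349 for j=0..18):
  0:1  1:134  2:157  3:98  4:219  5:30  6:181  7:173
  8:148  9:288  10:202  11:195  12:304  13:252  14:264  15:127
  16:266  17:46  18:231
Giant step factor: 134^(-19) ≡ 212 (mod 349).
Scan 322·212^i mod 349 for i = 0, 1, …:
  i=0: 322   i=1: 209   i=2: 334   i=3: 310
  i=4: 108   i=5: 211   i=6: 60   i=7: 156
  i=8: 266
Match at i=8, j=16: x = 8·19 + 16 = 168.

168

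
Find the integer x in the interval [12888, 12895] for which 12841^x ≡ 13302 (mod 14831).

Compute 12841^12888 mod 14831 = 11427, then multiply by 12841 repeatedly:
  12841^12888=11427  12841^12889=11024  12841^12890=12120  12841^12891=11237  12841^12892=3518
  12841^12893=14243  12841^12894=13302
Found 13302 at exponent 12894.

12894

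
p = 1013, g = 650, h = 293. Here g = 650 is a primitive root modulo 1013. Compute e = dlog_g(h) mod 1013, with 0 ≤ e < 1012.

407

Baby-step giant-step with m = ceil(sqrt(1012)) = 32.
Baby table (650^j mod 1013 for j=0..31):
  0:1  1:650  2:79  3:700  4:163  5:598  6:721  7:644
  8:231  9:226  10:15  11:633  12:172  13:370  14:419  15:866
  16:685  17:543  18:426  19:351  20:225  21:378  22:554  23:485
  24:207  25:834  26:145  27:41  28:312  29:200  30:336  31:605
Giant step factor: 650^(-32) ≡ 477 (mod 1013).
Scan 293·477^i mod 1013 for i = 0, 1, …:
  i=0: 293   i=1: 980   i=2: 467   i=3: 912
  i=4: 447   i=5: 489   i=6: 263   i=7: 852
  i=8: 191   i=9: 950   i=10: 339   i=11: 636
  i=12: 485
Match at i=12, j=23: e = 12·32 + 23 = 407.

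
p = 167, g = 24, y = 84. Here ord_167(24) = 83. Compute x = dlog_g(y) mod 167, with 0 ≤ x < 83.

Successive powers of 24 modulo 167:
  24^0=1  24^1=24  24^2=75  24^3=130  24^4=114  24^5=64
  24^6=33  24^7=124  24^8=137  24^9=115  24^10=88  24^11=108
  24^12=87  24^13=84
So 24^13 ≡ 84 (mod 167), giving x = 13.

13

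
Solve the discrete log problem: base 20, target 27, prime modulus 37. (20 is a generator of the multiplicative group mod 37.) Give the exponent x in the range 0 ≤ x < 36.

Successive powers of 20 modulo 37:
  20^0=1  20^1=20  20^2=30  20^3=8  20^4=12  20^5=18
  20^6=27
So 20^6 ≡ 27 (mod 37), giving x = 6.

6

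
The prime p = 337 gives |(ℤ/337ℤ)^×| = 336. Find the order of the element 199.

48

The order of 199 must divide p − 1 = 336 = 2^4 · 3 · 7.
Divisors: 1, 2, 3, 4, 6, 7, 8, 12, 14, 16, 21, 24, 28, 42, 48, 56, 84, 112, 168, 336.
Check each in increasing order: 199^1 ≡ 199;  199^2 ≡ 172;  199^3 ≡ 191;  199^4 ≡ 265;  199^6 ≡ 85;  199^7 ≡ 65;  199^8 ≡ 129;  199^12 ≡ 148;  199^14 ≡ 181;  199^16 ≡ 128;  199^21 ≡ 307;  199^24 ≡ 336;  199^28 ≡ 72;  199^42 ≡ 226;  199^48 ≡ 1.
Smallest exponent giving 1 is 48.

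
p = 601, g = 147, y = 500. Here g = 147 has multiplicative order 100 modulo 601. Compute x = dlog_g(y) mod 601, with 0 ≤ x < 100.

Baby-step giant-step with m = ceil(sqrt(100)) = 10.
Baby table (147^j mod 601 for j=0..9):
  0:1  1:147  2:574  3:238  4:128  5:185  6:150  7:414
  8:157  9:241
Giant step factor: 147^(-10) ≡ 169 (mod 601).
Scan 500·169^i mod 601 for i = 0, 1, …:
  i=0: 500   i=1: 360   i=2: 139   i=3: 52
  i=4: 374   i=5: 101   i=6: 241
Match at i=6, j=9: x = 6·10 + 9 = 69.

69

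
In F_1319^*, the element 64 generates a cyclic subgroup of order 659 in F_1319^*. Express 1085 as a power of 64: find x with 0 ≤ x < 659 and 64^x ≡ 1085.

Baby-step giant-step with m = ceil(sqrt(659)) = 26.
Baby table (64^j mod 1319 for j=0..25):
  0:1  1:64  2:139  3:982  4:855  5:641  6:135  7:726
  8:299  9:670  10:672  11:800  12:1078  13:404  14:795  15:758
  16:1028  17:1161  18:440  19:461  20:486  21:767  22:285  23:1093
  24:45  25:242
Giant step factor: 64^(-26) ≡ 772 (mod 1319).
Scan 1085·772^i mod 1319 for i = 0, 1, …:
  i=0: 1085   i=1: 55   i=2: 252   i=3: 651
  i=4: 33   i=5: 415   i=6: 1182   i=7: 1075
  i=8: 249   i=9: 973     …   i=13: 387
  i=14: 670
Match at i=14, j=9: x = 14·26 + 9 = 373.

373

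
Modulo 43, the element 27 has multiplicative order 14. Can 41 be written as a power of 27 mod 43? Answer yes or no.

⟨27⟩ has order 14; its elements mod 43 are {1, 2, 4, 8, 11, 16, 21, 22, 27, 32, 35, 39, 41, 42}.
41 is in this set.

yes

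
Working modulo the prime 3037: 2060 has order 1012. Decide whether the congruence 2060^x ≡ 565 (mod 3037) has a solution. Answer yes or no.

565 ∈ ⟨2060⟩ iff 565^1012 ≡ 1 (mod 3037), since |⟨2060⟩| = 1012.
565^1012 mod 3037 = 1.
Since 1 = 1, 565 lies in the subgroup.

yes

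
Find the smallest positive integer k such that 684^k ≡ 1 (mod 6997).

1749

The order of 684 must divide p − 1 = 6996 = 2^2 · 3 · 11 · 53.
Divisors: 1, 2, 3, 4, 6, 11, 12, 22, 33, 44, 53, 66, 106, 132, 159, 212, 318, 583, 636, 1166, 1749, 2332, 3498, 6996.
Check each in increasing order: 684^1 ≡ 684;  684^2 ≡ 6054;  684^3 ≡ 5709;  684^4 ≡ 630;  684^6 ≡ 655;  684^11 ≡ 617;  684^12 ≡ 2208;  684^22 ≡ 2851;  684^33 ≡ 2820;  684^44 ≡ 4684;  684^53 ≡ 1966;  684^66 ≡ 3808;  684^106 ≡ 2812;  684^132 ≡ 3080;  684^159 ≡ 762;  684^212 ≡ 734;  684^318 ≡ 6890;  684^583 ≡ 4088;  684^636 ≡ 4452;  684^1166 ≡ 2908;  684^1749 ≡ 1.
Smallest exponent giving 1 is 1749.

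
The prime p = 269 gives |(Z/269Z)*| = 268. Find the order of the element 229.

The order of 229 must divide p − 1 = 268 = 2^2 · 67.
Divisors: 1, 2, 4, 67, 134, 268.
Check each in increasing order: 229^1 ≡ 229;  229^2 ≡ 255;  229^4 ≡ 196;  229^67 ≡ 187;  229^134 ≡ 268;  229^268 ≡ 1.
Smallest exponent giving 1 is 268.

268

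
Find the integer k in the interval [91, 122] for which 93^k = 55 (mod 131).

122

Compute 93^91 mod 131 = 78, then multiply by 93 repeatedly:
  93^91=78  93^92=49  93^93=103  93^94=16  93^95=47
  93^96=48  93^97=10  93^98=13  93^99=30  93^100=39
  93^101=90  93^102=117  93^103=8  93^104=89  93^105=24
  93^106=5  93^107=72  93^108=15  93^109=85  93^110=45
  93^111=124  93^112=4  93^113=110  93^114=12  93^115=68
  93^116=36  93^117=73  93^118=108  93^119=88  93^120=62
  93^121=2  93^122=55
Found 55 at exponent 122.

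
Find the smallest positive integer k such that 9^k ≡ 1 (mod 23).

The order of 9 must divide p − 1 = 22 = 2 · 11.
Divisors: 1, 2, 11, 22.
Check each in increasing order: 9^1 ≡ 9;  9^2 ≡ 12;  9^11 ≡ 1.
Smallest exponent giving 1 is 11.

11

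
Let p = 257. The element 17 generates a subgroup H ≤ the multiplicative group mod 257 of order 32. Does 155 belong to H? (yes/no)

no

155 ∈ ⟨17⟩ iff 155^32 ≡ 1 (mod 257), since |⟨17⟩| = 32.
155^32 mod 257 = 64.
Since 64 ≠ 1, 155 does not lie in the subgroup.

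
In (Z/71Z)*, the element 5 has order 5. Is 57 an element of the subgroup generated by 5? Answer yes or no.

yes

⟨5⟩ has order 5; its elements mod 71 are {1, 5, 25, 54, 57}.
57 is in this set.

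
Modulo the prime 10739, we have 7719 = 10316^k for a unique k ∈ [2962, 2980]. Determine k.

2962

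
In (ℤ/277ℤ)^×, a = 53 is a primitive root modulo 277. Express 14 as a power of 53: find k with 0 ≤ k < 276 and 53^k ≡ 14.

Baby-step giant-step with m = ceil(sqrt(276)) = 17.
Baby table (53^j mod 277 for j=0..16):
  0:1  1:53  2:39  3:128  4:136  5:6  6:41  7:234
  8:214  9:262  10:36  11:246  12:19  13:176  14:187  15:216
  16:91
Giant step factor: 53^(-17) ≡ 260 (mod 277).
Scan 14·260^i mod 277 for i = 0, 1, …:
  i=0: 14   i=1: 39
Match at i=1, j=2: k = 1·17 + 2 = 19.

19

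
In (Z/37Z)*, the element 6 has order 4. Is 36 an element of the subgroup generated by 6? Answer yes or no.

yes

36 ∈ ⟨6⟩ iff 36^4 ≡ 1 (mod 37), since |⟨6⟩| = 4.
36^4 mod 37 = 1.
Since 1 = 1, 36 lies in the subgroup.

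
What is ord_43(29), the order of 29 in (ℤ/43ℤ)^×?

The order of 29 must divide p − 1 = 42 = 2 · 3 · 7.
Divisors: 1, 2, 3, 6, 7, 14, 21, 42.
Check each in increasing order: 29^1 ≡ 29;  29^2 ≡ 24;  29^3 ≡ 8;  29^6 ≡ 21;  29^7 ≡ 7;  29^14 ≡ 6;  29^21 ≡ 42;  29^42 ≡ 1.
Smallest exponent giving 1 is 42.

42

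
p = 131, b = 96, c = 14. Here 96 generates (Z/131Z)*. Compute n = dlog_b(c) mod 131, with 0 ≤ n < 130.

111

Baby-step giant-step with m = ceil(sqrt(130)) = 12.
Baby table (96^j mod 131 for j=0..11):
  0:1  1:96  2:46  3:93  4:20  5:86  6:3  7:26
  8:7  9:17  10:60  11:127
Giant step factor: 96^(-12) ≡ 102 (mod 131).
Scan 14·102^i mod 131 for i = 0, 1, …:
  i=0: 14   i=1: 118   i=2: 115   i=3: 71
  i=4: 37   i=5: 106   i=6: 70   i=7: 66
  i=8: 51   i=9: 93
Match at i=9, j=3: n = 9·12 + 3 = 111.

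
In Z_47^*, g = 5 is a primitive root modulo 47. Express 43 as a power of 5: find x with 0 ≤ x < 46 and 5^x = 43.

13

Successive powers of 5 modulo 47:
  5^0=1  5^1=5  5^2=25  5^3=31  5^4=14  5^5=23
  5^6=21  5^7=11  5^8=8  5^9=40  5^10=12  5^11=13
  5^12=18  5^13=43
So 5^13 ≡ 43 (mod 47), giving x = 13.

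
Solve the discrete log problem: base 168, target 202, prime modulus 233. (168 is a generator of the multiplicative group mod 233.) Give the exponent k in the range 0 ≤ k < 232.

118

Baby-step giant-step with m = ceil(sqrt(232)) = 16.
Baby table (168^j mod 233 for j=0..15):
  0:1  1:168  2:31  3:82  4:29  5:212  6:200  7:48
  8:142  9:90  10:208  11:227  12:157  13:47  14:207  15:59
Giant step factor: 168^(-16) ≡ 135 (mod 233).
Scan 202·135^i mod 233 for i = 0, 1, …:
  i=0: 202   i=1: 9   i=2: 50   i=3: 226
  i=4: 220   i=5: 109   i=6: 36   i=7: 200
Match at i=7, j=6: k = 7·16 + 6 = 118.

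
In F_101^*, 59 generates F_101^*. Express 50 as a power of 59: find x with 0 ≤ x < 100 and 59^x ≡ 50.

Baby-step giant-step with m = ceil(sqrt(100)) = 10.
Baby table (59^j mod 101 for j=0..9):
  0:1  1:59  2:47  3:46  4:88  5:41  6:96  7:8
  8:68  9:73
Giant step factor: 59^(-10) ≡ 14 (mod 101).
Scan 50·14^i mod 101 for i = 0, 1, …:
  i=0: 50   i=1: 94   i=2: 3   i=3: 42
  i=4: 83   i=5: 51   i=6: 7   i=7: 98
  i=8: 59
Match at i=8, j=1: x = 8·10 + 1 = 81.

81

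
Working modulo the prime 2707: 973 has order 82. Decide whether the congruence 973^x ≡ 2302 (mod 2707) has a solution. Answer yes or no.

no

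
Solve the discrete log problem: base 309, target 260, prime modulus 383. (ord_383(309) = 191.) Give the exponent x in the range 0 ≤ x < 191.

7

Baby-step giant-step with m = ceil(sqrt(191)) = 14.
Baby table (309^j mod 383 for j=0..13):
  0:1  1:309  2:114  3:373  4:357  5:9  6:100  7:260
  8:293  9:149  10:81  11:134  12:42  13:339
Giant step factor: 309^(-14) ≡ 2 (mod 383).
Scan 260·2^i mod 383 for i = 0, 1, …:
  i=0: 260
Match at i=0, j=7: x = 0·14 + 7 = 7.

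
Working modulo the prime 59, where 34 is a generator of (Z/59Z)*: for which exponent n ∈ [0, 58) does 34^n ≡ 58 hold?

Baby-step giant-step with m = ceil(sqrt(58)) = 8.
Baby table (34^j mod 59 for j=0..7):
  0:1  1:34  2:35  3:10  4:45  5:55  6:41  7:37
Giant step factor: 34^(-8) ≡ 28 (mod 59).
Scan 58·28^i mod 59 for i = 0, 1, …:
  i=0: 58   i=1: 31   i=2: 42   i=3: 55
Match at i=3, j=5: n = 3·8 + 5 = 29.

29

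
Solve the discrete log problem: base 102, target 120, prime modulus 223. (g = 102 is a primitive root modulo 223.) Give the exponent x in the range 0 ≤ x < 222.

Baby-step giant-step with m = ceil(sqrt(222)) = 15.
Baby table (102^j mod 223 for j=0..14):
  0:1  1:102  2:146  3:174  4:131  5:205  6:171  7:48
  8:213  9:95  10:101  11:44  12:28  13:180  14:74
Giant step factor: 102^(-15) ≡ 59 (mod 223).
Scan 120·59^i mod 223 for i = 0, 1, …:
  i=0: 120   i=1: 167   i=2: 41   i=3: 189
  i=4: 1
Match at i=4, j=0: x = 4·15 + 0 = 60.

60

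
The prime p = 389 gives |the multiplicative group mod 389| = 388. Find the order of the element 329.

388

The order of 329 must divide p − 1 = 388 = 2^2 · 97.
Divisors: 1, 2, 4, 97, 194, 388.
Check each in increasing order: 329^1 ≡ 329;  329^2 ≡ 99;  329^4 ≡ 76;  329^97 ≡ 274;  329^194 ≡ 388;  329^388 ≡ 1.
Smallest exponent giving 1 is 388.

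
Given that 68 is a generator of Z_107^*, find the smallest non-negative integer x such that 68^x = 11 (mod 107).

52

Baby-step giant-step with m = ceil(sqrt(106)) = 11.
Baby table (68^j mod 107 for j=0..10):
  0:1  1:68  2:23  3:66  4:101  5:20  6:76  7:32
  8:36  9:94  10:79
Giant step factor: 68^(-11) ≡ 73 (mod 107).
Scan 11·73^i mod 107 for i = 0, 1, …:
  i=0: 11   i=1: 54   i=2: 90   i=3: 43
  i=4: 36
Match at i=4, j=8: x = 4·11 + 8 = 52.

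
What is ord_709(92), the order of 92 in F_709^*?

The order of 92 must divide p − 1 = 708 = 2^2 · 3 · 59.
Divisors: 1, 2, 3, 4, 6, 12, 59, 118, 177, 236, 354, 708.
Check each in increasing order: 92^1 ≡ 92;  92^2 ≡ 665;  92^3 ≡ 206;  92^4 ≡ 518;  92^6 ≡ 605;  92^12 ≡ 181;  92^59 ≡ 613;  92^118 ≡ 708;  92^177 ≡ 96;  92^236 ≡ 1.
Smallest exponent giving 1 is 236.

236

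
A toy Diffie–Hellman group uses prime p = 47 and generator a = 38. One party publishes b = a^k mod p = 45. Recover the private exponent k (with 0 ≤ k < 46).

43

Baby-step giant-step with m = ceil(sqrt(46)) = 7.
Baby table (38^j mod 47 for j=0..6):
  0:1  1:38  2:34  3:23  4:28  5:30  6:12
Giant step factor: 38^(-7) ≡ 10 (mod 47).
Scan 45·10^i mod 47 for i = 0, 1, …:
  i=0: 45   i=1: 27   i=2: 35   i=3: 21
  i=4: 22   i=5: 32   i=6: 38
Match at i=6, j=1: k = 6·7 + 1 = 43.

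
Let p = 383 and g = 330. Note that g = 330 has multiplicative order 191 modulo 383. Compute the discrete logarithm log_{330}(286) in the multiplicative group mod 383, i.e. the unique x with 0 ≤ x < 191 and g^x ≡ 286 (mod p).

155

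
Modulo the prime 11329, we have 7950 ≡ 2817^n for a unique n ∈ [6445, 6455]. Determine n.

Compute 2817^6445 mod 11329 = 8279, then multiply by 2817 repeatedly:
  2817^6445=8279  2817^6446=6861  2817^6447=163  2817^6448=6011  2817^6449=7461
  2817^6450=2342  2817^6451=3936  2817^6452=7950
Found 7950 at exponent 6452.

6452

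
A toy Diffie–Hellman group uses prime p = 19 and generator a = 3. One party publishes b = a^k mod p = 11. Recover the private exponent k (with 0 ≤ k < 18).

12

Successive powers of 3 modulo 19:
  3^0=1  3^1=3  3^2=9  3^3=8  3^4=5  3^5=15
  3^6=7  3^7=2  3^8=6  3^9=18  3^10=16  3^11=10
  3^12=11
So 3^12 ≡ 11 (mod 19), giving k = 12.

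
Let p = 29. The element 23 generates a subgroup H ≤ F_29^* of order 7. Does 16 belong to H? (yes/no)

⟨23⟩ has order 7; its elements mod 29 are {1, 7, 16, 20, 23, 24, 25}.
16 is in this set.

yes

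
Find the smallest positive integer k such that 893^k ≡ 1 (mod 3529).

The order of 893 must divide p − 1 = 3528 = 2^3 · 3^2 · 7^2.
Divisors: 1, 2, 3, 4, 6, 7, 8, 9, 12, 14, 18, 21, 24, 28, 36, 42, 49, 56, 63, 72, 84, 98, 126, 147, 168, 196, 252, 294, 392, 441, 504, 588, 882, 1176, 1764, 3528.
Check each in increasing order: 893^1 ≡ 893;  893^2 ≡ 3424;  893^3 ≡ 1518;  893^4 ≡ 438;  893^6 ≡ 3416;  893^7 ≡ 1432;  893^8 ≡ 1278;  893^9 ≡ 1387;  893^12 ≡ 2182;  893^14 ≡ 275;  893^18 ≡ 464;  893^21 ≡ 2081;  893^24 ≡ 503;  893^28 ≡ 1516;  893^36 ≡ 27;  893^42 ≡ 478;  893^49 ≡ 3399;  893^56 ≡ 877;  893^63 ≡ 3069;  893^72 ≡ 729;  893^84 ≡ 2628;  893^98 ≡ 2784;  893^126 ≡ 3389;  893^147 ≡ 1567;  893^168 ≡ 131;  893^196 ≡ 972;  893^252 ≡ 1955;  893^294 ≡ 2834;  893^392 ≡ 2541;  893^441 ≡ 1396;  893^504 ≡ 118;  893^588 ≡ 3081;  893^882 ≡ 808;  893^1176 ≡ 3080;  893^1764 ≡ 3528;  893^3528 ≡ 1.
Smallest exponent giving 1 is 3528.

3528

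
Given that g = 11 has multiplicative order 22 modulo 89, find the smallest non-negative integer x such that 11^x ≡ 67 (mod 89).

8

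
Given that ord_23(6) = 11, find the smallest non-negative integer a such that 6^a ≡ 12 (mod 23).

Successive powers of 6 modulo 23:
  6^0=1  6^1=6  6^2=13  6^3=9  6^4=8  6^5=2
  6^6=12
So 6^6 ≡ 12 (mod 23), giving a = 6.

6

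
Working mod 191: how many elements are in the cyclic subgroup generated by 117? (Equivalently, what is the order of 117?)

The order of 117 must divide p − 1 = 190 = 2 · 5 · 19.
Divisors: 1, 2, 5, 10, 19, 38, 95, 190.
Check each in increasing order: 117^1 ≡ 117;  117^2 ≡ 128;  117^5 ≡ 52;  117^10 ≡ 30;  117^19 ≡ 184;  117^38 ≡ 49;  117^95 ≡ 1.
Smallest exponent giving 1 is 95.

95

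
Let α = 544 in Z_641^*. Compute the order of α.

640

The order of 544 must divide p − 1 = 640 = 2^7 · 5.
Divisors: 1, 2, 4, 5, 8, 10, 16, 20, 32, 40, 64, 80, 128, 160, 320, 640.
Check each in increasing order: 544^1 ≡ 544;  544^2 ≡ 435;  544^4 ≡ 130;  544^5 ≡ 210;  544^8 ≡ 234;  544^10 ≡ 512;  544^16 ≡ 271;  544^20 ≡ 616;  544^32 ≡ 367;  544^40 ≡ 625;  544^64 ≡ 79;  544^80 ≡ 256;  544^128 ≡ 472;  544^160 ≡ 154;  544^320 ≡ 640;  544^640 ≡ 1.
Smallest exponent giving 1 is 640.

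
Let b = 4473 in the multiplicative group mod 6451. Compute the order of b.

2150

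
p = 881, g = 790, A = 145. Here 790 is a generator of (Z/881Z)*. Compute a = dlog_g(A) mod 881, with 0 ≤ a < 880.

101

Baby-step giant-step with m = ceil(sqrt(880)) = 30.
Baby table (790^j mod 881 for j=0..29):
  0:1  1:790  2:352  3:565  4:564  5:655  6:303  7:619
  8:55  9:281  10:859  11:240  12:185  13:785  14:807  15:567
  16:382  17:478  18:552  19:866  20:484  21:6  22:335  23:350
  24:747  25:741  26:406  27:56  28:190  29:330
Giant step factor: 790^(-30) ≡ 568 (mod 881).
Scan 145·568^i mod 881 for i = 0, 1, …:
  i=0: 145   i=1: 427   i=2: 261   i=3: 240
Match at i=3, j=11: a = 3·30 + 11 = 101.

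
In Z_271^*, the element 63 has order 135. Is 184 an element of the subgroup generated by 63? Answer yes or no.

no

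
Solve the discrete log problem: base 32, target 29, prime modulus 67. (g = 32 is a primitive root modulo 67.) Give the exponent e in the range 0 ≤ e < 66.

22

Successive powers of 32 modulo 67:
  32^0=1  32^1=32  32^2=19  32^3=5  32^4=26  32^5=28
  32^6=25  32^7=63  32^8=6  32^9=58  32^10=47  32^11=30
  32^12=22  32^13=34  32^14=16  32^15=43  32^16=36  32^17=13
  32^18=14  32^19=46  32^20=65  32^21=3  32^22=29
So 32^22 ≡ 29 (mod 67), giving e = 22.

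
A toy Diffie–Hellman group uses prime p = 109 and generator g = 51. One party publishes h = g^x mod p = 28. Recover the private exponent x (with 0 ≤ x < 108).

Baby-step giant-step with m = ceil(sqrt(108)) = 11.
Baby table (51^j mod 109 for j=0..10):
  0:1  1:51  2:94  3:107  4:7  5:30  6:4  7:95
  8:49  9:101  10:28
Giant step factor: 51^(-11) ≡ 10 (mod 109).
Scan 28·10^i mod 109 for i = 0, 1, …:
  i=0: 28
Match at i=0, j=10: x = 0·11 + 10 = 10.

10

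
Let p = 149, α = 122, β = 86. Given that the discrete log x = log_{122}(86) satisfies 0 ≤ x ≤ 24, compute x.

10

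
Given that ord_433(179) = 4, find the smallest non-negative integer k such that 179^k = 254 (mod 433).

Successive powers of 179 modulo 433:
  179^0=1  179^1=179  179^2=432  179^3=254
So 179^3 ≡ 254 (mod 433), giving k = 3.

3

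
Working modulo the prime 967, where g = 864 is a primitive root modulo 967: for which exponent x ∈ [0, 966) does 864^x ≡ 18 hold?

878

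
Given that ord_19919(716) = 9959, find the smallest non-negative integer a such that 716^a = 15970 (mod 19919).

7062

Baby-step giant-step with m = ceil(sqrt(9959)) = 100.
Baby table (716^j mod 19919 for j=0..99):
  0:1  1:716  2:14681  3:14283  4:8181  5:1410  6:13610  7:4369
  8:921  9:2109  10:16119  11:8103  12:5319  13:3875  14:5759  15:211
  16:11643  17:10246  18:5944  19:13157  20:18644  21:3374  22:5585  23:15060
  24:6781  25:14879  26:16618  27:6845  28:946  29:90  30:4683  31:6636
  32:10654  33:19206  34:7386  35:9841  36:14749  37:3214  38:10539  39:16542
  40:12186  41:654  42:10127  43:416  44:18990  45:12082  46:5866  47:17066
  48:8909  49:4764  50:4875  51:4675  52:908  53:12720  54:4537  55:1695
  56:18480  57:5464  58:8100  59:3171  60:19589  61:2748  62:15506  63:7413
  64:9254  65:12756  66:10394  67:12317  68:14774  69:1195  70:19022  71:15075
  72:17521  73:15985  74:11754  75:10046  76:2177  77:5050  78:10461  79:532
  80:2451  81:2044  82:9417  83:9950  84:13117  85:9923  86:13704  87:11916
  88:6524  89:10138  90:8292  91:1210  92:9843  93:16181  94:12657  95:19186
  96:12985  97:15006  98:7955  99:18865
Giant step factor: 716^(-100) ≡ 16558 (mod 19919).
Scan 15970·16558^i mod 19919 for i = 0, 1, …:
  i=0: 15970   i=1: 6535   i=2: 6522   i=3: 10377
  i=4: 1072   i=5: 2347   i=6: 19576   i=7: 17440
  i=8: 5777   i=9: 4528     …   i=69: 14865
  i=70: 15506
Match at i=70, j=62: a = 70·100 + 62 = 7062.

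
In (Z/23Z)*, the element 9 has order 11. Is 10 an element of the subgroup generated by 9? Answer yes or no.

10 ∈ ⟨9⟩ iff 10^11 ≡ 1 (mod 23), since |⟨9⟩| = 11.
10^11 mod 23 = 22.
Since 22 ≠ 1, 10 does not lie in the subgroup.

no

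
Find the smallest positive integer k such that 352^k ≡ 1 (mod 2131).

2130

The order of 352 must divide p − 1 = 2130 = 2 · 3 · 5 · 71.
Divisors: 1, 2, 3, 5, 6, 10, 15, 30, 71, 142, 213, 355, 426, 710, 1065, 2130.
Check each in increasing order: 352^1 ≡ 352;  352^2 ≡ 306;  352^3 ≡ 1162;  352^5 ≡ 1826;  352^6 ≡ 1321;  352^10 ≡ 1392;  352^15 ≡ 1640;  352^30 ≡ 278;  352^71 ≡ 181;  352^142 ≡ 796;  352^213 ≡ 1299;  352^355 ≡ 469;  352^426 ≡ 1780;  352^710 ≡ 468;  352^1065 ≡ 2130;  352^2130 ≡ 1.
Smallest exponent giving 1 is 2130.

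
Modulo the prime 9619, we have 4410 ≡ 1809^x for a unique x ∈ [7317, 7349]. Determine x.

Compute 1809^7317 mod 9619 = 9567, then multiply by 1809 repeatedly:
  1809^7317=9567  1809^7318=2122  1809^7319=717  1809^7320=8107  1809^7321=6207
  1809^7322=3090  1809^7323=1171  1809^7324=2159  1809^7325=317  1809^7326=5932
  1809^7327=5803  1809^7328=3298  1809^7329=2302  1809^7330=8910  1809^7331=6365
  1809^7332=342  1809^7333=3062  1809^7334=8233  1809^7335=3285  1809^7336=7642
  1809^7337=1875  1809^7338=5987  1809^7339=9108  1809^7340=8644  1809^7341=6121
  1809^7342=1420  1809^7343=507  1809^7344=3358  1809^7345=5033  1809^7346=5123
  1809^7347=4410
Found 4410 at exponent 7347.

7347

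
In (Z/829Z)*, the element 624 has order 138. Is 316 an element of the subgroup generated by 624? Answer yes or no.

no

316 ∈ ⟨624⟩ iff 316^138 ≡ 1 (mod 829), since |⟨624⟩| = 138.
316^138 mod 829 = 126.
Since 126 ≠ 1, 316 does not lie in the subgroup.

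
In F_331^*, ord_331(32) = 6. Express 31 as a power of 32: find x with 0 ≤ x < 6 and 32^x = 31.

2

Successive powers of 32 modulo 331:
  32^0=1  32^1=32  32^2=31
So 32^2 ≡ 31 (mod 331), giving x = 2.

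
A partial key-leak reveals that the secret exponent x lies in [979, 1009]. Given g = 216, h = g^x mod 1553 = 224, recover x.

987

Compute 216^979 mod 1553 = 718, then multiply by 216 repeatedly:
  216^979=718  216^980=1341  216^981=798  216^982=1538  216^983=1419
  216^984=563  216^985=474  216^986=1439  216^987=224
Found 224 at exponent 987.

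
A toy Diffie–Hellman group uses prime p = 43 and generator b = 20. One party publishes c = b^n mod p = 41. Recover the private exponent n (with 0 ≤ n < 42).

24

Baby-step giant-step with m = ceil(sqrt(42)) = 7.
Baby table (20^j mod 43 for j=0..6):
  0:1  1:20  2:13  3:2  4:40  5:26  6:4
Giant step factor: 20^(-7) ≡ 7 (mod 43).
Scan 41·7^i mod 43 for i = 0, 1, …:
  i=0: 41   i=1: 29   i=2: 31   i=3: 2
Match at i=3, j=3: n = 3·7 + 3 = 24.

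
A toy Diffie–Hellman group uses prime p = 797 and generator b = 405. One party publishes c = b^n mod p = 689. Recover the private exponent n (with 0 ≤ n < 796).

Baby-step giant-step with m = ceil(sqrt(796)) = 29.
Baby table (405^j mod 797 for j=0..28):
  0:1  1:405  2:640  3:175  4:739  5:420  6:339  7:211
  8:176  9:347  10:263  11:514  12:153  13:596  14:686  15:474
  16:690  17:500  18:62  19:403  20:627  21:489  22:389  23:536
  24:296  25:330  26:551  27:792  28:366
Giant step factor: 405^(-29) ≡ 332 (mod 797).
Scan 689·332^i mod 797 for i = 0, 1, …:
  i=0: 689   i=1: 9   i=2: 597   i=3: 548
  i=4: 220   i=5: 513   i=6: 555   i=7: 153
Match at i=7, j=12: n = 7·29 + 12 = 215.

215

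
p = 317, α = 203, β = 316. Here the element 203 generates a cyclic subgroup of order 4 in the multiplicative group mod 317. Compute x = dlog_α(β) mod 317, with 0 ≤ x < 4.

Successive powers of 203 modulo 317:
  203^0=1  203^1=203  203^2=316
So 203^2 ≡ 316 (mod 317), giving x = 2.

2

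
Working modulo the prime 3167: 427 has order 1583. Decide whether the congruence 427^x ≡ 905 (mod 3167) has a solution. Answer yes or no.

yes

905 ∈ ⟨427⟩ iff 905^1583 ≡ 1 (mod 3167), since |⟨427⟩| = 1583.
905^1583 mod 3167 = 1.
Since 1 = 1, 905 lies in the subgroup.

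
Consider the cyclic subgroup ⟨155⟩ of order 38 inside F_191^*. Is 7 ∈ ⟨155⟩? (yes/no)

no

7 ∈ ⟨155⟩ iff 7^38 ≡ 1 (mod 191), since |⟨155⟩| = 38.
7^38 mod 191 = 39.
Since 39 ≠ 1, 7 does not lie in the subgroup.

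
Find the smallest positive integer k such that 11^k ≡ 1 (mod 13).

12

The order of 11 must divide p − 1 = 12 = 2^2 · 3.
Divisors: 1, 2, 3, 4, 6, 12.
Check each in increasing order: 11^1 ≡ 11;  11^2 ≡ 4;  11^3 ≡ 5;  11^4 ≡ 3;  11^6 ≡ 12;  11^12 ≡ 1.
Smallest exponent giving 1 is 12.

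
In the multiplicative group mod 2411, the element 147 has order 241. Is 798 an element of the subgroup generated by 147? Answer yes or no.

no

798 ∈ ⟨147⟩ iff 798^241 ≡ 1 (mod 2411), since |⟨147⟩| = 241.
798^241 mod 2411 = 2040.
Since 2040 ≠ 1, 798 does not lie in the subgroup.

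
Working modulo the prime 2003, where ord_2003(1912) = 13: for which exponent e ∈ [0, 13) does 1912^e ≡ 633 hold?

10

Successive powers of 1912 modulo 2003:
  1912^0=1  1912^1=1912  1912^2=269  1912^3=1560  1912^4=253  1912^5=1013
  1912^6=1958  1912^7=89  1912^8=1916  1912^9=1908  1912^10=633
So 1912^10 ≡ 633 (mod 2003), giving e = 10.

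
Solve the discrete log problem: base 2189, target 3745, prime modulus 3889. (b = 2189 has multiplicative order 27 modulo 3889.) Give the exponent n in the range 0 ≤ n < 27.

7

Successive powers of 2189 modulo 3889:
  2189^0=1  2189^1=2189  2189^2=473  2189^3=923  2189^4=2056  2189^5=1011
  2189^6=238  2189^7=3745
So 2189^7 ≡ 3745 (mod 3889), giving n = 7.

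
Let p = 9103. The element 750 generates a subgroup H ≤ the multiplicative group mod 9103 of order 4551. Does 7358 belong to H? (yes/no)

yes

7358 ∈ ⟨750⟩ iff 7358^4551 ≡ 1 (mod 9103), since |⟨750⟩| = 4551.
7358^4551 mod 9103 = 1.
Since 1 = 1, 7358 lies in the subgroup.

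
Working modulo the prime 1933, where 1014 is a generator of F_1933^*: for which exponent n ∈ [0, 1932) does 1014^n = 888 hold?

841

Baby-step giant-step with m = ceil(sqrt(1932)) = 44.
Baby table (1014^j mod 1933 for j=0..43):
  0:1  1:1014  2:1773  3:132  4:471  5:143  6:27  7:316
  8:1479  9:1631  10:1119  11:1928  12:729  13:800  14:1273  15:1511
  16:1218  17:1798  18:353  19:337  20:1510  21:204  22:25  23:221
  24:1799  25:1367  26:177  27:1642  28:675  29:168  30:248  31:182
  32:913  33:1808  34:828  35:670  36:897  37:1048  38:1455  39:491
  40:1093  41:693  42:1023  43:1234
Giant step factor: 1014^(-44) ≡ 1633 (mod 1933).
Scan 888·1633^i mod 1933 for i = 0, 1, …:
  i=0: 888   i=1: 354   i=2: 115   i=3: 294
  i=4: 718   i=5: 1096   i=6: 1743   i=7: 943
  i=8: 1251   i=9: 1635     …   i=18: 457
  i=19: 143
Match at i=19, j=5: n = 19·44 + 5 = 841.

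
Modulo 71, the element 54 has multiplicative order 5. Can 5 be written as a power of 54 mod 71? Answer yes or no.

yes

⟨54⟩ has order 5; its elements mod 71 are {1, 5, 25, 54, 57}.
5 is in this set.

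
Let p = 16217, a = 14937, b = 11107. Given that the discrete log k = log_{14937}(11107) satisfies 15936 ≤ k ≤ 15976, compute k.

Compute 14937^15936 mod 16217 = 9627, then multiply by 14937 repeatedly:
  14937^15936=9627  14937^15937=2360  14937^15938=11779  14937^15939=4690  14937^15940=13307
  14937^15941=11107
Found 11107 at exponent 15941.

15941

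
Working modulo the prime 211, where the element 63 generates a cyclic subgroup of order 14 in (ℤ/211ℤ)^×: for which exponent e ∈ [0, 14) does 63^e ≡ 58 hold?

12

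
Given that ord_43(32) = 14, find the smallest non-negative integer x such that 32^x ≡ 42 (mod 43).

7

Successive powers of 32 modulo 43:
  32^0=1  32^1=32  32^2=35  32^3=2  32^4=21  32^5=27
  32^6=4  32^7=42
So 32^7 ≡ 42 (mod 43), giving x = 7.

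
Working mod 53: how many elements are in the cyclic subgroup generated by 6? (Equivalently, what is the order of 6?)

26

The order of 6 must divide p − 1 = 52 = 2^2 · 13.
Divisors: 1, 2, 4, 13, 26, 52.
Check each in increasing order: 6^1 ≡ 6;  6^2 ≡ 36;  6^4 ≡ 24;  6^13 ≡ 52;  6^26 ≡ 1.
Smallest exponent giving 1 is 26.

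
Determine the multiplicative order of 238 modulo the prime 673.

672

The order of 238 must divide p − 1 = 672 = 2^5 · 3 · 7.
Divisors: 1, 2, 3, 4, 6, 7, 8, 12, 14, 16, 21, 24, 28, 32, 42, 48, 56, 84, 96, 112, 168, 224, 336, 672.
Check each in increasing order: 238^1 ≡ 238;  238^2 ≡ 112;  238^3 ≡ 409;  238^4 ≡ 430;  238^6 ≡ 377;  238^7 ≡ 217;  238^8 ≡ 498;  238^12 ≡ 126;  238^14 ≡ 652;  238^16 ≡ 340;  238^21 ≡ 154;  238^24 ≡ 397;  238^28 ≡ 441;  238^32 ≡ 517;  238^42 ≡ 161;  238^48 ≡ 127;  238^56 ≡ 657;  238^84 ≡ 347;  238^96 ≡ 650;  238^112 ≡ 256;  238^168 ≡ 615;  238^224 ≡ 255;  238^336 ≡ 672;  238^672 ≡ 1.
Smallest exponent giving 1 is 672.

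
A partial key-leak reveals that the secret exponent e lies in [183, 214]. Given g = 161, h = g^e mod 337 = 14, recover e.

Compute 161^183 mod 337 = 159, then multiply by 161 repeatedly:
  161^183=159  161^184=324  161^185=266  161^186=27  161^187=303
  161^188=255  161^189=278  161^190=274  161^191=304  161^192=79
  161^193=250  161^194=147  161^195=77  161^196=265  161^197=203
  161^198=331  161^199=45  161^200=168  161^201=88  161^202=14
Found 14 at exponent 202.

202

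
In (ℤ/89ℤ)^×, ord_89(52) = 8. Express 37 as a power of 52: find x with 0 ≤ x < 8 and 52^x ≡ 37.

5

Successive powers of 52 modulo 89:
  52^0=1  52^1=52  52^2=34  52^3=77  52^4=88  52^5=37
So 52^5 ≡ 37 (mod 89), giving x = 5.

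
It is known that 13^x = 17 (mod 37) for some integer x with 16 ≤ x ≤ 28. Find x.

17

Compute 13^16 mod 37 = 7, then multiply by 13 repeatedly:
  13^16=7  13^17=17
Found 17 at exponent 17.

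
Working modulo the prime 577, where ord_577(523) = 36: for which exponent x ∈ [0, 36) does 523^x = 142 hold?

Successive powers of 523 modulo 577:
  523^0=1  523^1=523  523^2=31  523^3=57  523^4=384  523^5=36
  523^6=364  523^7=539  523^8=321  523^9=553  523^10=142
So 523^10 ≡ 142 (mod 577), giving x = 10.

10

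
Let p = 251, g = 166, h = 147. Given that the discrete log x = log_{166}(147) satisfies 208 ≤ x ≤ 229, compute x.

Compute 166^208 mod 251 = 13, then multiply by 166 repeatedly:
  166^208=13  166^209=150  166^210=51  166^211=183  166^212=7
  166^213=158  166^214=124  166^215=2  166^216=81  166^217=143
  166^218=144  166^219=59  166^220=5  166^221=77  166^222=232
  166^223=109  166^224=22  166^225=138  166^226=67  166^227=78
  166^228=147
Found 147 at exponent 228.

228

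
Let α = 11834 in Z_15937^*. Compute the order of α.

5312

The order of 11834 must divide p − 1 = 15936 = 2^6 · 3 · 83.
Divisors: 1, 2, 3, 4, 6, 8, 12, 16, 24, 32, 48, 64, 83, 96, 166, 192, 249, 332, 498, 664, 996, 1328, 1992, 2656, 3984, 5312, 7968, 15936.
Check each in increasing order: 11834^1 ≡ 11834;  11834^2 ≡ 5137;  11834^3 ≡ 7540;  11834^4 ≡ 13034;  11834^6 ≡ 4321;  11834^8 ≡ 12673;  11834^12 ≡ 8814;  11834^16 ≡ 7780;  11834^24 ≡ 9658;  11834^32 ≡ 15611;  11834^48 ≡ 13640;  11834^64 ≡ 10654;  11834^83 ≡ 5331;  11834^96 ≡ 1062;  11834^166 ≡ 3890;  11834^192 ≡ 12254;  11834^249 ≡ 3553;  11834^332 ≡ 7887;  11834^498 ≡ 1705;  11834^664 ≡ 2658;  11834^996 ≡ 6491;  11834^1328 ≡ 4873;  11834^1992 ≡ 11590;  11834^2656 ≡ 15936;  11834^3984 ≡ 11064;  11834^5312 ≡ 1.
Smallest exponent giving 1 is 5312.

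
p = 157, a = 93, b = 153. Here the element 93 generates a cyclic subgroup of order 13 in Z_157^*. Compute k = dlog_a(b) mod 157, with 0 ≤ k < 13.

9

Successive powers of 93 modulo 157:
  93^0=1  93^1=93  93^2=14  93^3=46  93^4=39  93^5=16
  93^6=75  93^7=67  93^8=108  93^9=153
So 93^9 ≡ 153 (mod 157), giving k = 9.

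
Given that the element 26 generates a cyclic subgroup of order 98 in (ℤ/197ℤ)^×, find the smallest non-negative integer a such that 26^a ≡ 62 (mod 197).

13

Baby-step giant-step with m = ceil(sqrt(98)) = 10.
Baby table (26^j mod 197 for j=0..9):
  0:1  1:26  2:85  3:43  4:133  5:109  6:76  7:6
  8:156  9:116
Giant step factor: 26^(-10) ≡ 42 (mod 197).
Scan 62·42^i mod 197 for i = 0, 1, …:
  i=0: 62   i=1: 43
Match at i=1, j=3: a = 1·10 + 3 = 13.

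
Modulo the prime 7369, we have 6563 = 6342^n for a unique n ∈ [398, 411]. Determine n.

408

Compute 6342^398 mod 7369 = 1175, then multiply by 6342 repeatedly:
  6342^398=1175  6342^399=1791  6342^400=2893  6342^401=5965  6342^402=4953
  6342^403=5248  6342^404=4412  6342^405=811  6342^406=7169  6342^407=6437
  6342^408=6563
Found 6563 at exponent 408.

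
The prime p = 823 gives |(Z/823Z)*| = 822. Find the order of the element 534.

The order of 534 must divide p − 1 = 822 = 2 · 3 · 137.
Divisors: 1, 2, 3, 6, 137, 274, 411, 822.
Check each in increasing order: 534^1 ≡ 534;  534^2 ≡ 398;  534^3 ≡ 198;  534^6 ≡ 523;  534^137 ≡ 649;  534^274 ≡ 648;  534^411 ≡ 822;  534^822 ≡ 1.
Smallest exponent giving 1 is 822.

822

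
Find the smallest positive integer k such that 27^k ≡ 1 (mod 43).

The order of 27 must divide p − 1 = 42 = 2 · 3 · 7.
Divisors: 1, 2, 3, 6, 7, 14, 21, 42.
Check each in increasing order: 27^1 ≡ 27;  27^2 ≡ 41;  27^3 ≡ 32;  27^6 ≡ 35;  27^7 ≡ 42;  27^14 ≡ 1.
Smallest exponent giving 1 is 14.

14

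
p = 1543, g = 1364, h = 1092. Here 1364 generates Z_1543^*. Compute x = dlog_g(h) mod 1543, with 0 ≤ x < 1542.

473

Baby-step giant-step with m = ceil(sqrt(1542)) = 40.
Baby table (1364^j mod 1543 for j=0..39):
  0:1  1:1364  2:1181  3:1535  4:1432  5:1353  6:64  7:888
  8:1520  9:1031  10:611  11:184  12:1010  13:1284  14:71  15:1178
  16:529  17:975  18:1377  19:397  20:1458  21:1328  22:1453  23:680
  24:177  25:720  26:732  27:127  28:412  29:316  30:527  31:1333
  32:558  33:413  34:137  35:165  36:1325  37:447  38:223  39:201
Giant step factor: 1364^(-40) ≡ 148 (mod 1543).
Scan 1092·148^i mod 1543 for i = 0, 1, …:
  i=0: 1092   i=1: 1144   i=2: 1125   i=3: 1399
  i=4: 290   i=5: 1259   i=6: 1172   i=7: 640
  i=8: 597   i=9: 405   i=10: 1306   i=11: 413
Match at i=11, j=33: x = 11·40 + 33 = 473.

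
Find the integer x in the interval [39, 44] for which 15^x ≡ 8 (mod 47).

Compute 15^39 mod 47 = 20, then multiply by 15 repeatedly:
  15^39=20  15^40=18  15^41=35  15^42=8
Found 8 at exponent 42.

42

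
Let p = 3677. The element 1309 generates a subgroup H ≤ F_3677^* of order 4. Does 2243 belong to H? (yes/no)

no

2243 ∈ ⟨1309⟩ iff 2243^4 ≡ 1 (mod 3677), since |⟨1309⟩| = 4.
2243^4 mod 3677 = 2567.
Since 2567 ≠ 1, 2243 does not lie in the subgroup.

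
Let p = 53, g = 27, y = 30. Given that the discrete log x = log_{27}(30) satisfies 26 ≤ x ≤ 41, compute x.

39

Compute 27^26 mod 53 = 52, then multiply by 27 repeatedly:
  27^26=52  27^27=26  27^28=13  27^29=33  27^30=43
  27^31=48  27^32=24  27^33=12  27^34=6  27^35=3
  27^36=28  27^37=14  27^38=7  27^39=30
Found 30 at exponent 39.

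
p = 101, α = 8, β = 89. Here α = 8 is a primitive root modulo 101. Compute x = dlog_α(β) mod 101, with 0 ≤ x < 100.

7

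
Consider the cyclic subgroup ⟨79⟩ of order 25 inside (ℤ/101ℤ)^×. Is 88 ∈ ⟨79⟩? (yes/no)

yes

⟨79⟩ has order 25; its elements mod 101 are {1, 5, 16, 19, 24, 25, 31, 36, 37, 52, 54, 56, 58, 68, 71, 78, 79, 80, 81, 84, 87, 88, 92, 95, 97}.
88 is in this set.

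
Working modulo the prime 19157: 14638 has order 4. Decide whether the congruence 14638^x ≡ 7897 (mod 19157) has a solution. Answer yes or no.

no

⟨14638⟩ has order 4; its elements mod 19157 are {1, 4519, 14638, 19156}.
7897 is not in this set.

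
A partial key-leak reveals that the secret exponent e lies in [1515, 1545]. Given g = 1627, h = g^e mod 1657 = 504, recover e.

Compute 1627^1515 mod 1657 = 350, then multiply by 1627 repeatedly:
  1627^1515=350  1627^1516=1099  1627^1517=170  1627^1518=1528  1627^1519=556
  1627^1520=1547  1627^1521=1643  1627^1522=420  1627^1523=656  1627^1524=204
  1627^1525=508  1627^1526=1330  1627^1527=1525  1627^1528=646  1627^1529=504
Found 504 at exponent 1529.

1529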